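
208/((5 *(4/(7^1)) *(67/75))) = 81.49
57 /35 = 1.63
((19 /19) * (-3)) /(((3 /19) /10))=-190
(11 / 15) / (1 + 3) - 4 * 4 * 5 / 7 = -4723 / 420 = -11.25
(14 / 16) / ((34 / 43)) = 301 / 272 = 1.11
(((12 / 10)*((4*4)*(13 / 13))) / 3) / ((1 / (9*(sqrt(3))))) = 99.77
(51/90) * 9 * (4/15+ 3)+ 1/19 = 15877/950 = 16.71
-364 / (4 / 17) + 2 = -1545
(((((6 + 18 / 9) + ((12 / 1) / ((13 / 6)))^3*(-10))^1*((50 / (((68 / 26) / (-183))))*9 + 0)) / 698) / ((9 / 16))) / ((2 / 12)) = 815792918400 / 1002677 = 813614.87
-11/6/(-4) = 11/24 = 0.46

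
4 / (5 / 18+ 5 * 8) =72 / 725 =0.10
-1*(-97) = 97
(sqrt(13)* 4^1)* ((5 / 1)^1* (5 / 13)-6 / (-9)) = 404* sqrt(13) / 39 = 37.35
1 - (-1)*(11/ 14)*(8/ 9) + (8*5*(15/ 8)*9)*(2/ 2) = 676.70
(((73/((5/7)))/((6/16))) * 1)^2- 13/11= 183826259/2475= 74273.24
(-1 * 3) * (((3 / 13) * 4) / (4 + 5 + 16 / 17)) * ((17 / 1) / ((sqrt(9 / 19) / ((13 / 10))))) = -1734 * sqrt(19) / 845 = -8.94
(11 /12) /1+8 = 107 /12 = 8.92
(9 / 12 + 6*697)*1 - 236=15787 / 4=3946.75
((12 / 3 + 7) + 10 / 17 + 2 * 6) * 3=1203 / 17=70.76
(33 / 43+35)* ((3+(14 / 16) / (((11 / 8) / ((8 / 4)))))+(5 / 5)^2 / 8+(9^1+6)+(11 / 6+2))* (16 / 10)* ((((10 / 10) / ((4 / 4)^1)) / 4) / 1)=4716277 / 14190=332.37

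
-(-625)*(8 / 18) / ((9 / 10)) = 25000 / 81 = 308.64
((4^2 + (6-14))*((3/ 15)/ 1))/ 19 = 8/ 95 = 0.08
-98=-98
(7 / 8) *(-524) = -917 / 2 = -458.50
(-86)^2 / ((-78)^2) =1849 / 1521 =1.22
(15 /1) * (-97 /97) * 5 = -75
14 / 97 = 0.14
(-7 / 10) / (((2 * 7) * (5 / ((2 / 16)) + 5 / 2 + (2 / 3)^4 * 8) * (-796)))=81 / 56842360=0.00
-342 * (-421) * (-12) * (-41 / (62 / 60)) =2125174320 / 31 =68554010.32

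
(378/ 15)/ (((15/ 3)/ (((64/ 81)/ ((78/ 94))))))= 42112/ 8775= 4.80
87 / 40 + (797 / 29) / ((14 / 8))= 145181 / 8120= 17.88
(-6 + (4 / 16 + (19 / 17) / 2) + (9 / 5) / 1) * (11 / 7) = -12683 / 2380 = -5.33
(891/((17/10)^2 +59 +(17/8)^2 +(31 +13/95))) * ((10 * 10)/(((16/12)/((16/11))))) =2954880000/2965291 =996.49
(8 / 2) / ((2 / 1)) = 2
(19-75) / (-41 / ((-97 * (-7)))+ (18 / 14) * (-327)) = 4753 / 35689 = 0.13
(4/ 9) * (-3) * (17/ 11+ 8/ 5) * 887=-613804/ 165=-3720.02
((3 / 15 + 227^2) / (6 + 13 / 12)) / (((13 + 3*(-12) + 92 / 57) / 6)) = -45973008 / 22525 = -2040.98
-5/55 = -1/11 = -0.09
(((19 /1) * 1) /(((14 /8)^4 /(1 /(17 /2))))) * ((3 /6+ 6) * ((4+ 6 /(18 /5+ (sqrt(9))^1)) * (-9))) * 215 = -6607111680 /448987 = -14715.60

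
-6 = -6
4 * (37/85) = 148/85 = 1.74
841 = 841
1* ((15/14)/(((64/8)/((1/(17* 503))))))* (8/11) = 15/1316854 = 0.00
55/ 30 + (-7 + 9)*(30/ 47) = 877/ 282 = 3.11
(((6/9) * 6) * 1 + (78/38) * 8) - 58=-714/19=-37.58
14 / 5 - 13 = -10.20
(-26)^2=676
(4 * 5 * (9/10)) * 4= 72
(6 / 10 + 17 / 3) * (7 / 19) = 658 / 285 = 2.31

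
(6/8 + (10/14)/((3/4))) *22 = 1573/42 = 37.45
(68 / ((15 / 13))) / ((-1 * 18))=-442 / 135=-3.27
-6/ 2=-3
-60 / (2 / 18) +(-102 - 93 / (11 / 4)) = -7434 / 11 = -675.82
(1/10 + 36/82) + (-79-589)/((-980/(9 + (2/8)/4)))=1079447/160720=6.72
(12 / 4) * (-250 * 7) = -5250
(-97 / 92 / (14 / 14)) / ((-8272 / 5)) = 485 / 761024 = 0.00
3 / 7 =0.43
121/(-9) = -121/9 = -13.44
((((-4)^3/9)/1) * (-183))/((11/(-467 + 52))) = -1620160/33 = -49095.76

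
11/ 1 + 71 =82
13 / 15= 0.87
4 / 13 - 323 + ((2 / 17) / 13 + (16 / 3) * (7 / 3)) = -617065 / 1989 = -310.24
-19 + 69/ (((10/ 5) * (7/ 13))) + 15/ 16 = 5153/ 112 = 46.01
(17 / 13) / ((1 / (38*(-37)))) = -23902 / 13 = -1838.62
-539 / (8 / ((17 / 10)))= -9163 / 80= -114.54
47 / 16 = 2.94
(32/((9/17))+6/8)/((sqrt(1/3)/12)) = 2203 * sqrt(3)/3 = 1271.90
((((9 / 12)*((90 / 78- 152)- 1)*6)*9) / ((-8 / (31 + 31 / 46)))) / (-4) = -116482779 / 19136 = -6087.10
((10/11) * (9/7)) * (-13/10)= -117/77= -1.52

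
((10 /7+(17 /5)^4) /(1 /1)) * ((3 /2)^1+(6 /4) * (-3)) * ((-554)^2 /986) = -272033615478 /2156875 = -126123.96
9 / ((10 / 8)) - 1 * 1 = 31 / 5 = 6.20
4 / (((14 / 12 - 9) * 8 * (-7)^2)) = -3 / 2303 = -0.00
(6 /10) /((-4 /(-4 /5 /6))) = 1 /50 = 0.02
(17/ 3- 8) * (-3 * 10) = 70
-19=-19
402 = 402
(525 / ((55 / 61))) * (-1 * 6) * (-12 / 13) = 461160 / 143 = 3224.90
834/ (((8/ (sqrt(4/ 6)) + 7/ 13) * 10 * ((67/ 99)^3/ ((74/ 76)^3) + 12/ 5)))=-20494947537999/ 119499477958700 + 266434317993987 * sqrt(6)/ 209124086427725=2.95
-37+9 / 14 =-36.36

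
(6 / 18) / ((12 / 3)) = 1 / 12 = 0.08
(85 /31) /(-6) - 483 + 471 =-2317 /186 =-12.46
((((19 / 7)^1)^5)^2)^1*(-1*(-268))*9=14788131813816012 / 282475249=52351956.03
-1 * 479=-479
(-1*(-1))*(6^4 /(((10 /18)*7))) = 11664 /35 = 333.26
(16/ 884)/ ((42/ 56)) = 16/ 663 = 0.02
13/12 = 1.08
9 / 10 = 0.90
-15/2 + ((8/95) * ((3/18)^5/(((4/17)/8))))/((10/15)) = -230833/30780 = -7.50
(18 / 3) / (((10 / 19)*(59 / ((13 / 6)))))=0.42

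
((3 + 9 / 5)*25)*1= 120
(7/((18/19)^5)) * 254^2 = 591794.54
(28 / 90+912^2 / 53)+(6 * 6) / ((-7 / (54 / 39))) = 3404513722 / 217035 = 15686.47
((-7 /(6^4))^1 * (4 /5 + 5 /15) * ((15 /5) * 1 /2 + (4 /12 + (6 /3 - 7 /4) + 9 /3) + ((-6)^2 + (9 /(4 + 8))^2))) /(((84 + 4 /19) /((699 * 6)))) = -1053099187 /82944000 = -12.70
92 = 92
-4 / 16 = -1 / 4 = -0.25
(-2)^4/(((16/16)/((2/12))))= 8/3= 2.67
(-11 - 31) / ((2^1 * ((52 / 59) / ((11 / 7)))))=-1947 / 52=-37.44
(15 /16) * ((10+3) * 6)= 585 /8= 73.12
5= 5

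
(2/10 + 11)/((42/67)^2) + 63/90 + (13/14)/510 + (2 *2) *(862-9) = 73710577/21420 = 3441.20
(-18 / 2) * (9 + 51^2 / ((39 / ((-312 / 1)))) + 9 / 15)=935928 / 5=187185.60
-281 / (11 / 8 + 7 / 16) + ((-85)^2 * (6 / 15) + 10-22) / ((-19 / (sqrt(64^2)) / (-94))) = 911110.65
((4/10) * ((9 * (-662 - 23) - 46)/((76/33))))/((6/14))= -478247/190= -2517.09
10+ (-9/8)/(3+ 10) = 1031/104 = 9.91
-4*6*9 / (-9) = 24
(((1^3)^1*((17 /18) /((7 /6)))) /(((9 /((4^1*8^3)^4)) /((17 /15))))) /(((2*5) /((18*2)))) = 10168283533672448 /1575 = 6456053037252.35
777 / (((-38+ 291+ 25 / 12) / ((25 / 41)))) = 233100 / 125501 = 1.86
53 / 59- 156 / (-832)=1025 / 944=1.09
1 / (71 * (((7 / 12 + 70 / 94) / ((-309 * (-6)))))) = 1045656 / 53179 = 19.66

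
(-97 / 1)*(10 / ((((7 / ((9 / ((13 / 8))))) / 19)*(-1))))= 1326960 / 91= 14581.98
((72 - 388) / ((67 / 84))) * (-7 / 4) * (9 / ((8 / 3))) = 313551 / 134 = 2339.93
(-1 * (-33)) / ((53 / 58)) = 1914 / 53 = 36.11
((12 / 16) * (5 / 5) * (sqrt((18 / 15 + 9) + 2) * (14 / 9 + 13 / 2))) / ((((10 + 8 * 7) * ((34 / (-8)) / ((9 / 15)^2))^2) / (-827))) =-215847 * sqrt(305) / 1986875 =-1.90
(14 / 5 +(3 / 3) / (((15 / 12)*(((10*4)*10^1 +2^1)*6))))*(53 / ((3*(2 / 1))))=447479 / 18090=24.74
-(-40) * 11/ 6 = 220/ 3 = 73.33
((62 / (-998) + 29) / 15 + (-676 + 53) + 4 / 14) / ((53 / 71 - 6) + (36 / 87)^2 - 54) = 10.51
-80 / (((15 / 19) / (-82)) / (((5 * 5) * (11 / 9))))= 6855200 / 27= 253896.30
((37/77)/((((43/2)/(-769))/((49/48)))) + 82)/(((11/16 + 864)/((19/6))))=13902167/58895595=0.24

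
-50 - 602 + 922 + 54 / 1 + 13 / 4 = 1309 / 4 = 327.25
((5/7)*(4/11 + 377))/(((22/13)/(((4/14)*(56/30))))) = 30836/363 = 84.95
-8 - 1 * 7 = -15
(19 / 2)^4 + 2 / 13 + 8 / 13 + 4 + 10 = 1697245 / 208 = 8159.83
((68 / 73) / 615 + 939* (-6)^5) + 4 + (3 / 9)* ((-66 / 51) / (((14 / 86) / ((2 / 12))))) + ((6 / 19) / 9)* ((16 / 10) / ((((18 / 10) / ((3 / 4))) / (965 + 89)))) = -741171488117317 / 101507595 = -7301635.79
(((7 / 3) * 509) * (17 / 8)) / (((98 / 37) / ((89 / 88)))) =28494329 / 29568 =963.69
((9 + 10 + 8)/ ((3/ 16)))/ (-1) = -144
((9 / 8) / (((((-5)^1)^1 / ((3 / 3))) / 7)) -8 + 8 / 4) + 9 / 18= -283 / 40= -7.08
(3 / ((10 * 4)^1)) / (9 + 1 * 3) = 1 / 160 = 0.01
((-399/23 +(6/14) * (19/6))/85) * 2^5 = -82384/13685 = -6.02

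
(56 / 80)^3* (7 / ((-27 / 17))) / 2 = -40817 / 54000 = -0.76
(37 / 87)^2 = 0.18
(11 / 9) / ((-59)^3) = -11 / 1848411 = -0.00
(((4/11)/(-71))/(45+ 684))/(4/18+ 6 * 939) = -1/801959697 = -0.00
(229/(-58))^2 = 52441/3364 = 15.59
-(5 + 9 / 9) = -6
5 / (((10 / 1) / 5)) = 5 / 2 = 2.50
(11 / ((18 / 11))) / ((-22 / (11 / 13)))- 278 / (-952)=466 / 13923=0.03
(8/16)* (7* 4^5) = 3584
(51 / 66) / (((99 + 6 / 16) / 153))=3468 / 2915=1.19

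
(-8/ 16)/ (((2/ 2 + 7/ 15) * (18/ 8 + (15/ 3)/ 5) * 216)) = -5/ 10296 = -0.00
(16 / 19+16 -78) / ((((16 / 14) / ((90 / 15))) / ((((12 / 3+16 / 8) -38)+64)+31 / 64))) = -25365879 / 2432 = -10430.05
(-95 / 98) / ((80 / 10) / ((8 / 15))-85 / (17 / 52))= 19 / 4802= 0.00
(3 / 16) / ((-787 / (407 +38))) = -1335 / 12592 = -0.11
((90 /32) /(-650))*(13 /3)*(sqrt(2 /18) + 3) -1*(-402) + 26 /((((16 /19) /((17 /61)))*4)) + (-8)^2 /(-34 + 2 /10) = 132679349 /329888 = 402.20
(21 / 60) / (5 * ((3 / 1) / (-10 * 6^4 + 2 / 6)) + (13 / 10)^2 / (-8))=-1555160 / 943793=-1.65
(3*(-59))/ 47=-177/ 47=-3.77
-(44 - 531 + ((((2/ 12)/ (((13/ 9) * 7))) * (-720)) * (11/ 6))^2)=13.58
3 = 3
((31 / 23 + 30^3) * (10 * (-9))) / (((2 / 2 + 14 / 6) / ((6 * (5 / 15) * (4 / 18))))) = -7452372 / 23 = -324016.17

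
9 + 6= 15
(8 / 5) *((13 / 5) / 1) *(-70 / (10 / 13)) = -9464 / 25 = -378.56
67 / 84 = 0.80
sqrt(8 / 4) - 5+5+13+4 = sqrt(2)+17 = 18.41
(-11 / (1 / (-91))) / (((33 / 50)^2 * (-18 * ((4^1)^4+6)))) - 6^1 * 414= -289991839 / 116721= -2484.49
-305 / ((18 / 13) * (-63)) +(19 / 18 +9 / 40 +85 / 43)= 6586549 / 975240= 6.75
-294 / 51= -98 / 17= -5.76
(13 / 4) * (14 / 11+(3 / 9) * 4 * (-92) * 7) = -183911 / 66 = -2786.53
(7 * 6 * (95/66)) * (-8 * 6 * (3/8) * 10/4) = -29925/11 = -2720.45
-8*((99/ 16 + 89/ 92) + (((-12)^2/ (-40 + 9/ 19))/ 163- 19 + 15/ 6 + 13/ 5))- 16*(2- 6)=3326221343/ 28154990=118.14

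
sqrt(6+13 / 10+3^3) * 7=49 * sqrt(70) / 10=41.00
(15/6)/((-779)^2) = 5/1213682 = 0.00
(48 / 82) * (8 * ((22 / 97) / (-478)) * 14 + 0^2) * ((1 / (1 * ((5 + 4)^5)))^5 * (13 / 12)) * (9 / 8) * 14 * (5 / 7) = -40040 / 75818243443896551242654220583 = -0.00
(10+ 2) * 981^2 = 11548332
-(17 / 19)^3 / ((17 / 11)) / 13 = -3179 / 89167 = -0.04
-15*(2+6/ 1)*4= -480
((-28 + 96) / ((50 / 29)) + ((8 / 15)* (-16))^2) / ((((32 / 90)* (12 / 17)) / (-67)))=-14384431 / 480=-29967.56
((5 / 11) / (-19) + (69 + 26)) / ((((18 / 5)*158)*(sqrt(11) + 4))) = 0.02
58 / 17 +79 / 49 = 5.02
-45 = -45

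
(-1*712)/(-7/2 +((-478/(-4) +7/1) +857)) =-178/245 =-0.73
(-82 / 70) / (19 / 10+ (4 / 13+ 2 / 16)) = -0.50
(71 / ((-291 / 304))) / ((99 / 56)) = -1208704 / 28809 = -41.96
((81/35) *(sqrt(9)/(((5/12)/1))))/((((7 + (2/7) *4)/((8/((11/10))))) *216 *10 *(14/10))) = 36/7315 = 0.00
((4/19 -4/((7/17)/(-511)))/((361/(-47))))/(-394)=2216520/1351223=1.64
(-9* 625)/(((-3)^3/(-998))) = -623750/3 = -207916.67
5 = 5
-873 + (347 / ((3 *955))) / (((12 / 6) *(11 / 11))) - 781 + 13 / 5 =-1892435 / 1146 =-1651.34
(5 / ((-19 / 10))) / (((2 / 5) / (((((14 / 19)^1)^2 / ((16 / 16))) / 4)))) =-6125 / 6859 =-0.89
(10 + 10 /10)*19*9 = 1881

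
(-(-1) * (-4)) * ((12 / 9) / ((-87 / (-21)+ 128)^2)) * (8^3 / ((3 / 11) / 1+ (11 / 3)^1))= -0.04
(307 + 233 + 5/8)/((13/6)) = 12975/52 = 249.52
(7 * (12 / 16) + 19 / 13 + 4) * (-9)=-5013 / 52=-96.40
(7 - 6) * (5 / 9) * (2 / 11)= 10 / 99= 0.10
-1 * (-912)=912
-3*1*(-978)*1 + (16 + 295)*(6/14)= 21471/7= 3067.29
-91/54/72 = -91/3888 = -0.02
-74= -74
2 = 2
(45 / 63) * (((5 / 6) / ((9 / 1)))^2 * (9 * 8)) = 250 / 567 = 0.44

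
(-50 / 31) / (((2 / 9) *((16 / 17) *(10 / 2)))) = -765 / 496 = -1.54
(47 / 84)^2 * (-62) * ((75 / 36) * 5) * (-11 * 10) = 470793125 / 21168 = 22240.79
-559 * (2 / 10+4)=-11739 / 5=-2347.80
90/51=30/17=1.76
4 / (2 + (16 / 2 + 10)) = 1 / 5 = 0.20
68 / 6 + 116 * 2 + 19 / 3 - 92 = 473 / 3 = 157.67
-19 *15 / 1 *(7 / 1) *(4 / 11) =-7980 / 11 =-725.45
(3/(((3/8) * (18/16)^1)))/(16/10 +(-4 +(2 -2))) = -80/27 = -2.96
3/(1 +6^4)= 0.00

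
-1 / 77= -0.01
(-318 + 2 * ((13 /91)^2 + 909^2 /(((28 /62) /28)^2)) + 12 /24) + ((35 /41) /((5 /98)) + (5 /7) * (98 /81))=2067455030341321 /325458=6352448028.14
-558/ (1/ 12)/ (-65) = 6696/ 65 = 103.02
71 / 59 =1.20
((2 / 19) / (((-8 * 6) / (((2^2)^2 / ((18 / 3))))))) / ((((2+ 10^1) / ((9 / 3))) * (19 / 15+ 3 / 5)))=-5 / 6384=-0.00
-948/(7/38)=-36024/7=-5146.29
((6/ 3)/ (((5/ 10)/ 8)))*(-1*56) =-1792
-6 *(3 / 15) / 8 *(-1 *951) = 2853 / 20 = 142.65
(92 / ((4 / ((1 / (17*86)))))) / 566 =23 / 827492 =0.00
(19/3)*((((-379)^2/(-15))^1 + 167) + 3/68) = -182346857/3060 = -59590.48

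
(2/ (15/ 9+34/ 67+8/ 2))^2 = 161604/ 1540081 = 0.10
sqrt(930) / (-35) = -sqrt(930) / 35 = -0.87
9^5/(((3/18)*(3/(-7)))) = -826686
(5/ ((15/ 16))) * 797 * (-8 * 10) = -340053.33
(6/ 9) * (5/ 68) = 5/ 102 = 0.05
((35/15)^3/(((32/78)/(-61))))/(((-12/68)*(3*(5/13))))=60111779/6480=9276.51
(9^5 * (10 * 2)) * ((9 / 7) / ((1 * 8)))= 2657205 / 14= 189800.36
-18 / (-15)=6 / 5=1.20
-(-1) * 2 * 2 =4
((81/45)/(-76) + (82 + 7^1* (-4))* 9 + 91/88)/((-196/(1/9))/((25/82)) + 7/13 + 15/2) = -264641455/3139700828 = -0.08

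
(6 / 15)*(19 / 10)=0.76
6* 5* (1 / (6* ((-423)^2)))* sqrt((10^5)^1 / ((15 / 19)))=500* sqrt(114) / 536787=0.01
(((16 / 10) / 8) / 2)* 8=4 / 5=0.80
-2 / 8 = -1 / 4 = -0.25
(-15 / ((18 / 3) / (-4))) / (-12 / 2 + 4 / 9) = -9 / 5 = -1.80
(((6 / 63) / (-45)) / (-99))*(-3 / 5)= -2 / 155925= -0.00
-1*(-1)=1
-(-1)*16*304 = 4864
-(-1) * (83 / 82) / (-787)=-83 / 64534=-0.00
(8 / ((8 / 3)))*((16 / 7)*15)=720 / 7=102.86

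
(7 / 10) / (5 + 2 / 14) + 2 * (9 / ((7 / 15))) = 97543 / 2520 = 38.71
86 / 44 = 43 / 22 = 1.95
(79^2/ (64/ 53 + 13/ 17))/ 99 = 5623141/ 175923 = 31.96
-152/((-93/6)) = 304/31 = 9.81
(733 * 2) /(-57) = -1466 /57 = -25.72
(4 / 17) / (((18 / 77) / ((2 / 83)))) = 308 / 12699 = 0.02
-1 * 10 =-10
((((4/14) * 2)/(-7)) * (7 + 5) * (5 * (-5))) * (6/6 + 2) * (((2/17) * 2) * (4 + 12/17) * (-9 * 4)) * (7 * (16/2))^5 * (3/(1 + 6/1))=-199766310912000/289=-691232909730.10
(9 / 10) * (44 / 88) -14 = -271 / 20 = -13.55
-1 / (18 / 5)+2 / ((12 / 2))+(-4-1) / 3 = -29 / 18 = -1.61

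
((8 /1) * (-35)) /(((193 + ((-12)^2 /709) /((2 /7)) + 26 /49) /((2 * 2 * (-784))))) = 30505377280 /6748143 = 4520.56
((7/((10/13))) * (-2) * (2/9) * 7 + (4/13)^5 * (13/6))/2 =-18189517/1285245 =-14.15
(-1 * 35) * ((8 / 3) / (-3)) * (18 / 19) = 560 / 19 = 29.47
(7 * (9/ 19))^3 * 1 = 36.46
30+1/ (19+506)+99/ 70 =32987/ 1050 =31.42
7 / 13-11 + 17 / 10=-1139 / 130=-8.76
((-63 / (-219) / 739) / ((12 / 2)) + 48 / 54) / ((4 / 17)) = 14674655 / 3884184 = 3.78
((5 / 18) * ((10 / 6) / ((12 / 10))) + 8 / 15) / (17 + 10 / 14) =10423 / 200880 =0.05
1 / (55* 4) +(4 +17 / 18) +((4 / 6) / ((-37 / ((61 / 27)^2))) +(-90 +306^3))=510077511772249 / 17802180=28652530.86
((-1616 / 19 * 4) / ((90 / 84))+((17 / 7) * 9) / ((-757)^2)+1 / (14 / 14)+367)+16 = 75990925397 / 1143232755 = 66.47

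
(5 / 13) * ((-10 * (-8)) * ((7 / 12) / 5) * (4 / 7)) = 80 / 39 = 2.05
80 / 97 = 0.82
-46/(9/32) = -1472/9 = -163.56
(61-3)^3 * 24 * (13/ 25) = 60874944/ 25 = 2434997.76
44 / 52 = 11 / 13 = 0.85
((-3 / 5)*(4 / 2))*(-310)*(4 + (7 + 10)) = 7812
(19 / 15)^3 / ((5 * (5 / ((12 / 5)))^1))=27436 / 140625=0.20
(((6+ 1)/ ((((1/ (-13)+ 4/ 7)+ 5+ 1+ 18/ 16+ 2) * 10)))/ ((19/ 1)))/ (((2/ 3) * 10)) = 1911/ 3326425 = 0.00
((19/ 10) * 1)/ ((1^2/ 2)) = 3.80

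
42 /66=7 /11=0.64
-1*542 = -542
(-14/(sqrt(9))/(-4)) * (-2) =-7/3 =-2.33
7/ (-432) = -7/ 432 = -0.02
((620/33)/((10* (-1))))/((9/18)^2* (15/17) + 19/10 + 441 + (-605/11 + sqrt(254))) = -927245960/191227774331 + 7167200* sqrt(254)/573683322993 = -0.00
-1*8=-8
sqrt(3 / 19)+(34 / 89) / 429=34 / 38181+sqrt(57) / 19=0.40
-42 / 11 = -3.82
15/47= 0.32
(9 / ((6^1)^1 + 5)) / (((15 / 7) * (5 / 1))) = 21 / 275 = 0.08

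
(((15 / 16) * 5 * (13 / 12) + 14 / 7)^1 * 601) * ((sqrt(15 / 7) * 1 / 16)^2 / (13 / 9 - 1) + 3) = 5891282667 / 458752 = 12841.98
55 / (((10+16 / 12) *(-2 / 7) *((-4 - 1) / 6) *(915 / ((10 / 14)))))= 33 / 2074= 0.02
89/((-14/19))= -1691/14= -120.79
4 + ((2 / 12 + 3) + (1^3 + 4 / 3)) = 19 / 2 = 9.50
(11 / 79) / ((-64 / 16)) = -11 / 316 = -0.03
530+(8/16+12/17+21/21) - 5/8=72295/136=531.58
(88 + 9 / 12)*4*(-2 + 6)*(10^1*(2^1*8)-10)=213000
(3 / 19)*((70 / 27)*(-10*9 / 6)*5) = -1750 / 57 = -30.70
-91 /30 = -3.03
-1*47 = -47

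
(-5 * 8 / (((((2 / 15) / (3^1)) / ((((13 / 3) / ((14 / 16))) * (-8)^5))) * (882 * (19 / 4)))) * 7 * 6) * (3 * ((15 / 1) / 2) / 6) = 5111808000 / 931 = 5490663.80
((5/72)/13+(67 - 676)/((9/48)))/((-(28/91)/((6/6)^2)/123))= 124645043/96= 1298385.86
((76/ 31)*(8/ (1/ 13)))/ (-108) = -1976/ 837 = -2.36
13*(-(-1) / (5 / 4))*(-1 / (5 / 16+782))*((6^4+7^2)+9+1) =-225472 / 12517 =-18.01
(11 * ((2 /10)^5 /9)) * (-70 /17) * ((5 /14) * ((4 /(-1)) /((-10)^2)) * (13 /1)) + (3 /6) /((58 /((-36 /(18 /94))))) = -22467728 /13865625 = -1.62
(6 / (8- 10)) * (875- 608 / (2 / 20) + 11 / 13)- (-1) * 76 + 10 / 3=611980 / 39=15691.79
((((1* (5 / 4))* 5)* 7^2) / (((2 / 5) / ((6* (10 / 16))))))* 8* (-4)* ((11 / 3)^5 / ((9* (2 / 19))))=-93711550625 / 1458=-64274040.21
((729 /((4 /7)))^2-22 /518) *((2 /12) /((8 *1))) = 6744517555 /198912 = 33907.04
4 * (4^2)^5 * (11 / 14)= 23068672 / 7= 3295524.57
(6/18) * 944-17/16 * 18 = 295.54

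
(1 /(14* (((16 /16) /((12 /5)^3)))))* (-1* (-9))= 7776 /875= 8.89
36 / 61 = 0.59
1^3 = 1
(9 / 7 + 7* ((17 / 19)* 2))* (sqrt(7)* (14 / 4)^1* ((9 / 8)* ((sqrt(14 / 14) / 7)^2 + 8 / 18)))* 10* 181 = 121065.65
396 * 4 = 1584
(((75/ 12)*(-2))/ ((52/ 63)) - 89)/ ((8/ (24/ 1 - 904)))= 595705/ 52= 11455.87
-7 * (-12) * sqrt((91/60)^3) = 637 * sqrt(1365)/150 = 156.90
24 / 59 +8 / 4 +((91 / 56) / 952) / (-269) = 290915201 / 120873536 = 2.41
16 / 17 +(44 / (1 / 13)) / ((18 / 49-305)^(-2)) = 53082203.44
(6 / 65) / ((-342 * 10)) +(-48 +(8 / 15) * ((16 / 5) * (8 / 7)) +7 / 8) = -46864079 / 1037400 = -45.17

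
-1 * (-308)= 308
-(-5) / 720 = 1 / 144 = 0.01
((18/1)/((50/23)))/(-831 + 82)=-207/18725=-0.01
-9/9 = -1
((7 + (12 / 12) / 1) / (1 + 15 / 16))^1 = 128 / 31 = 4.13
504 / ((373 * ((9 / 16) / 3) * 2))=1344 / 373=3.60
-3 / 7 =-0.43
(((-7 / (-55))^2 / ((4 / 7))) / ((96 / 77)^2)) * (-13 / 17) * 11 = -2403401 / 15667200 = -0.15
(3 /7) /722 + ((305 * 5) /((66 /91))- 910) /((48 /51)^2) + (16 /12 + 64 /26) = 749422083329 /555050496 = 1350.19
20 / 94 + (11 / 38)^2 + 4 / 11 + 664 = 664.66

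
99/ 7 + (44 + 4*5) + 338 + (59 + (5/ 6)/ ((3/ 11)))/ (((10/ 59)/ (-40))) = -896425/ 63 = -14228.97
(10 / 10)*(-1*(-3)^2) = -9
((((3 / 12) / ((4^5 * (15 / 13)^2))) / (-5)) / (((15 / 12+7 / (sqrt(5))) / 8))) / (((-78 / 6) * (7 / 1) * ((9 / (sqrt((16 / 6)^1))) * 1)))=0.00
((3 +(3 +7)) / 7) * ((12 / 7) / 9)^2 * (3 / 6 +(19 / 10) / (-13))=368 / 15435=0.02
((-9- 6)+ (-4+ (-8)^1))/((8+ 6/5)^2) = -675/2116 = -0.32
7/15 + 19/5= 64/15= 4.27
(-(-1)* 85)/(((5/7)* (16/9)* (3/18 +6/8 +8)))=3213/428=7.51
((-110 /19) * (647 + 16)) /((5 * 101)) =-14586 /1919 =-7.60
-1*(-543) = 543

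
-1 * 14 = -14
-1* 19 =-19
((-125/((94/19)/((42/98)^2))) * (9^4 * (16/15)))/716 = -18698850/412237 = -45.36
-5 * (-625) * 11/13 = 34375/13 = 2644.23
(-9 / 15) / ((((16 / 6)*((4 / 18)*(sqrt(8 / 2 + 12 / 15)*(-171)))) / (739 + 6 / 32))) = 35481*sqrt(30) / 97280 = 2.00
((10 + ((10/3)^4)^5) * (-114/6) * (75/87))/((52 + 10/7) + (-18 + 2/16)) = -241818181902498604606000/18302131320849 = -13212569490.58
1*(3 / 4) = 0.75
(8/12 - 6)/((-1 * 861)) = 16/2583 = 0.01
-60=-60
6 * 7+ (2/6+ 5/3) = 44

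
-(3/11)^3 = -27/1331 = -0.02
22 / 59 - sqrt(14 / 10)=22 / 59 - sqrt(35) / 5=-0.81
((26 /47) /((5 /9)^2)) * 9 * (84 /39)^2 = 1143072 /15275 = 74.83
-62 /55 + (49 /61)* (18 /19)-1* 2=-150838 /63745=-2.37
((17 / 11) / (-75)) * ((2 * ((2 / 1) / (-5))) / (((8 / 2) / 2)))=34 / 4125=0.01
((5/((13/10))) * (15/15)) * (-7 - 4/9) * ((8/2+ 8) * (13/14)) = -6700/21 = -319.05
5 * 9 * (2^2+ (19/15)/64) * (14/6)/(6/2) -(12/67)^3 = 140.69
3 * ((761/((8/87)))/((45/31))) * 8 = 684139/5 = 136827.80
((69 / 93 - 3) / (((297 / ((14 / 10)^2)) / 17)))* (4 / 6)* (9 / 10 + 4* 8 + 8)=-4769758 / 690525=-6.91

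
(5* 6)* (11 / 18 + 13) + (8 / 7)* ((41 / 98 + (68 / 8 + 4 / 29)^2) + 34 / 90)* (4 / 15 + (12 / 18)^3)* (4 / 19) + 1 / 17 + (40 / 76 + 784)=681008393109902 / 566029310175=1203.13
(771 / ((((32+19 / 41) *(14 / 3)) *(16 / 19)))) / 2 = 1801827 / 596288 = 3.02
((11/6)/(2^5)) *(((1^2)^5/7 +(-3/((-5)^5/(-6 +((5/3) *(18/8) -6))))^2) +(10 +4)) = 56719001559/70000000000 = 0.81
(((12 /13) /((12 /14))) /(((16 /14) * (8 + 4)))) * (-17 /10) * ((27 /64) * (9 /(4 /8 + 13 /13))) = -22491 /66560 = -0.34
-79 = -79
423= 423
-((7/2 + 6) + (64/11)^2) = -10491/242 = -43.35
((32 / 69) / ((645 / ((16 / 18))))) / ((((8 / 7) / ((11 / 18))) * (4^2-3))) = 0.00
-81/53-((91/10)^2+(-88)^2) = -41490193/5300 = -7828.34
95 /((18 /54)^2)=855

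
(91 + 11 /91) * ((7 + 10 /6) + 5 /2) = 92594 /91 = 1017.52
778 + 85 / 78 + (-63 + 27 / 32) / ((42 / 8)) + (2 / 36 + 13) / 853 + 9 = 4338437569 / 5588856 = 776.27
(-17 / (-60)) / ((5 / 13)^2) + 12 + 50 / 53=14.86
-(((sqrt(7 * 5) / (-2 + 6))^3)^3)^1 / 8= -1500625 * sqrt(35) / 2097152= -4.23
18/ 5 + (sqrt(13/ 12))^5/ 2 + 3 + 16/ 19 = 169 * sqrt(39)/ 1728 + 707/ 95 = 8.05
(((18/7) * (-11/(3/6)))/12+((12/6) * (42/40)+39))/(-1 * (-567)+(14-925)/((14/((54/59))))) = 16697/232860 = 0.07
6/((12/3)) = 3/2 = 1.50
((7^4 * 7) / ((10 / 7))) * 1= 117649 / 10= 11764.90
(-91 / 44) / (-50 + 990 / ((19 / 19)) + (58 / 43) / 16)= -7826 / 3557279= -0.00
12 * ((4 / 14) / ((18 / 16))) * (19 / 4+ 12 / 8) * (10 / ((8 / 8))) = 4000 / 21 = 190.48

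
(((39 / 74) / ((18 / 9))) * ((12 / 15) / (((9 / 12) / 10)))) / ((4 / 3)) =78 / 37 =2.11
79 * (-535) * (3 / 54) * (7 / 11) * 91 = -26922805 / 198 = -135973.76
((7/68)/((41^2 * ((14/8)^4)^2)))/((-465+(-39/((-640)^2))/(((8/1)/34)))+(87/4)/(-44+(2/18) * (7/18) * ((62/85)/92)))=-748136675724492800/500240312168520150745542759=-0.00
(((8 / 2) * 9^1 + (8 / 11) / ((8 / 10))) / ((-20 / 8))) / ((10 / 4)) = -1624 / 275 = -5.91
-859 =-859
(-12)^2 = 144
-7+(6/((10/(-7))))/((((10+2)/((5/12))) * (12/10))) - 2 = -2627/288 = -9.12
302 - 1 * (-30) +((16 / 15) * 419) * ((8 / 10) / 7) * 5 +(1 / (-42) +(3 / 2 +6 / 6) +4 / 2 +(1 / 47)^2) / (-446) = 60763020329 / 103447470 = 587.38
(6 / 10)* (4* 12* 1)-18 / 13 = 1782 / 65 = 27.42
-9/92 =-0.10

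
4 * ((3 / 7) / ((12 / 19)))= 19 / 7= 2.71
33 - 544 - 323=-834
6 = 6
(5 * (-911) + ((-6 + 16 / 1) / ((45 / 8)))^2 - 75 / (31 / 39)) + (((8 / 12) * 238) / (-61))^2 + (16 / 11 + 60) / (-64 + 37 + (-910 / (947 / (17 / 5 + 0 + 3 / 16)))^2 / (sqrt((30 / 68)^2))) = -15585652344573481210 / 2773347060368907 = -5619.80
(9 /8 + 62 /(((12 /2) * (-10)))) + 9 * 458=494651 /120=4122.09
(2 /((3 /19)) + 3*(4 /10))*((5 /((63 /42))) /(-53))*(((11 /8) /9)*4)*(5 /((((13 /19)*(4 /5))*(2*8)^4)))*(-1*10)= 26125 /35168256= 0.00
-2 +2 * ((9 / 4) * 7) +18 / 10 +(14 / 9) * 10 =4217 / 90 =46.86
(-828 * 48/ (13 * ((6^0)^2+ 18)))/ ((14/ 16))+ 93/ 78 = -631781/ 3458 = -182.70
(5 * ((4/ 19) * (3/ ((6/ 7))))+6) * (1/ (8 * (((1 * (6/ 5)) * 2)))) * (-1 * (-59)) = 29.76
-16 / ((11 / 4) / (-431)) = 27584 / 11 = 2507.64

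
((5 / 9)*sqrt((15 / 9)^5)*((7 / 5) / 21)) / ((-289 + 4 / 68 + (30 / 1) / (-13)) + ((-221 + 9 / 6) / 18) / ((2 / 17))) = -1768*sqrt(15) / 20359107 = -0.00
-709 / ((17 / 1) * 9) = -709 / 153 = -4.63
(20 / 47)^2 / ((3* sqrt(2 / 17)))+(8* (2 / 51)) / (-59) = -16 / 3009+200* sqrt(34) / 6627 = 0.17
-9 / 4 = -2.25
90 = 90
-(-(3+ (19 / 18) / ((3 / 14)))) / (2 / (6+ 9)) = 535 / 9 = 59.44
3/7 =0.43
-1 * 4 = -4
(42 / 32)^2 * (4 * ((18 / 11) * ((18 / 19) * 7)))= 250047 / 3344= 74.77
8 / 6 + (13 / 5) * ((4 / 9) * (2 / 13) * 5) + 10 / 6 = 35 / 9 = 3.89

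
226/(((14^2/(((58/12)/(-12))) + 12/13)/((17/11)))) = -724217/1007094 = -0.72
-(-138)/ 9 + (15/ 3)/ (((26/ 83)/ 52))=2536/ 3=845.33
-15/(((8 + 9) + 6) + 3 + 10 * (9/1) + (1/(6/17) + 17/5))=-450/3667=-0.12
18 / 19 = 0.95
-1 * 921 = -921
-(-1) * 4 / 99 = 0.04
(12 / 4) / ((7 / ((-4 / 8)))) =-3 / 14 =-0.21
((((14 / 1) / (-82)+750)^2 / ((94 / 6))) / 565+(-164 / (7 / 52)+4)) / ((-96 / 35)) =359583344471 / 857067936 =419.55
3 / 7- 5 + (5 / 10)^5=-1017 / 224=-4.54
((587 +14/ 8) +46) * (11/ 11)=2539/ 4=634.75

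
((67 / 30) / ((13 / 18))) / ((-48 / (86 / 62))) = -2881 / 32240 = -0.09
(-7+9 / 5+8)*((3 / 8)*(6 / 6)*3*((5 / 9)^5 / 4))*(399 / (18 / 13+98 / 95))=6.88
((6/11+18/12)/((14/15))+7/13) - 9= -25105/4004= -6.27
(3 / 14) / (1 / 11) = 33 / 14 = 2.36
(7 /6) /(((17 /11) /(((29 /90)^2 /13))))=0.01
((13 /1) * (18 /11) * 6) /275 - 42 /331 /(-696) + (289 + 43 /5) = 34619544199 /116147900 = 298.06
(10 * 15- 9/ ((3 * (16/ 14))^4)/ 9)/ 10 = 49763999/ 3317760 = 15.00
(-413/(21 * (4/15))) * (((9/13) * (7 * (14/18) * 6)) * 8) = -173460/13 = -13343.08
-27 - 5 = -32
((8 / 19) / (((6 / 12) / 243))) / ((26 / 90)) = 174960 / 247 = 708.34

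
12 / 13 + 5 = 77 / 13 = 5.92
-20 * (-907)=18140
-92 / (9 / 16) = -1472 / 9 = -163.56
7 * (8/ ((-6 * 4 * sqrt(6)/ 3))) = -7 * sqrt(6)/ 6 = -2.86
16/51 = 0.31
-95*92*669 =-5847060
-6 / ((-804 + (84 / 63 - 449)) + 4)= 18 / 3743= 0.00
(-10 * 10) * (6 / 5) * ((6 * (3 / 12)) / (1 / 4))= -720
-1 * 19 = -19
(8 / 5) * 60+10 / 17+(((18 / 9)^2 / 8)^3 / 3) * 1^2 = 39425 / 408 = 96.63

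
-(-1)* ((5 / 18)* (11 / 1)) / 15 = 11 / 54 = 0.20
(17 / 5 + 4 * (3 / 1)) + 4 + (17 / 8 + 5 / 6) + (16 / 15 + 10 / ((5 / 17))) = 2297 / 40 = 57.42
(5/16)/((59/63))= 315/944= 0.33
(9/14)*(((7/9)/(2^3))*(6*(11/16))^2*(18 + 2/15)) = 6171/320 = 19.28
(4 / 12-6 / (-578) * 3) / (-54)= -0.01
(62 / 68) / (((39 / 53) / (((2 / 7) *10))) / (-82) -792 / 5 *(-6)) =269452 / 280868883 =0.00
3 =3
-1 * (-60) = 60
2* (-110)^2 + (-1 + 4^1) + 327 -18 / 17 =416992 / 17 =24528.94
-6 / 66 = -1 / 11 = -0.09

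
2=2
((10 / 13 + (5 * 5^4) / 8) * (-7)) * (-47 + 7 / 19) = 126226205 / 988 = 127759.32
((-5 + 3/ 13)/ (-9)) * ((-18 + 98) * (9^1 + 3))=19840/ 39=508.72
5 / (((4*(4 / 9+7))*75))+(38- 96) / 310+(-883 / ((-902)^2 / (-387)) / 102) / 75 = -0.18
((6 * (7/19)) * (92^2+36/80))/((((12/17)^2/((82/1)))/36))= 42124012581/380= 110852664.69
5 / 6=0.83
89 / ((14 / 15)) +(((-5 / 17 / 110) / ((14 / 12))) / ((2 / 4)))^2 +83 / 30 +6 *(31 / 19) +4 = 54651976321 / 488342085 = 111.91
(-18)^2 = 324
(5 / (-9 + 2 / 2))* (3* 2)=-3.75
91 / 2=45.50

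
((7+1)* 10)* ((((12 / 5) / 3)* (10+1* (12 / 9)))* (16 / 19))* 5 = 174080 / 57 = 3054.04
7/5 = 1.40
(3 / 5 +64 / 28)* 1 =101 / 35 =2.89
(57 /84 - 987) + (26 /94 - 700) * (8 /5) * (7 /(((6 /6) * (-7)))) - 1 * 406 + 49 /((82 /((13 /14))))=-18359143 /67445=-272.21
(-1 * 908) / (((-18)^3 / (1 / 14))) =227 / 20412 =0.01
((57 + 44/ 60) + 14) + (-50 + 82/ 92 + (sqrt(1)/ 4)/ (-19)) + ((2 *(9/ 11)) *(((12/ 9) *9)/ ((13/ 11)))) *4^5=5807151829/ 340860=17036.77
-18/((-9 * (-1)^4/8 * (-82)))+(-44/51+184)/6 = 30.33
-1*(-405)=405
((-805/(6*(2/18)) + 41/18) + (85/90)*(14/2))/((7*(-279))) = 21575/35154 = 0.61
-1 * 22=-22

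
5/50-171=-1709/10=-170.90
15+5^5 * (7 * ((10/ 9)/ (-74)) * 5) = -541880/ 333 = -1627.27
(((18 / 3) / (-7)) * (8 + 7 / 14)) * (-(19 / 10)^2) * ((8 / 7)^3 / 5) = 2356608 / 300125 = 7.85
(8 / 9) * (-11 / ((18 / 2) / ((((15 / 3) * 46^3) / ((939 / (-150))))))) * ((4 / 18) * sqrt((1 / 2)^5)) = 535348000 * sqrt(2) / 228177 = 3318.02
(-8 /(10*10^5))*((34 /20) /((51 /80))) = -1 /46875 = -0.00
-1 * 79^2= -6241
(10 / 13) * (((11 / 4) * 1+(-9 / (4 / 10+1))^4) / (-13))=-82144555 / 811538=-101.22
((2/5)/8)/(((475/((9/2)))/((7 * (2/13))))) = 63/123500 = 0.00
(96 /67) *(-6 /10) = -288 /335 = -0.86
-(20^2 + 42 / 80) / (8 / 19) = -304399 / 320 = -951.25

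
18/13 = 1.38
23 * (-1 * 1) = -23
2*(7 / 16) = 7 / 8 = 0.88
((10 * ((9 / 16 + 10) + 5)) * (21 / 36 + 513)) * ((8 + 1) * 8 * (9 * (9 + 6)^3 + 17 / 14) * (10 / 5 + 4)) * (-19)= -557980874318295 / 28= -19927888368510.54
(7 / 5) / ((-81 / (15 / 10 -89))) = 245 / 162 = 1.51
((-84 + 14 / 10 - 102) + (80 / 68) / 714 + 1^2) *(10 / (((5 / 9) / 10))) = -66855504 / 2023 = -33047.70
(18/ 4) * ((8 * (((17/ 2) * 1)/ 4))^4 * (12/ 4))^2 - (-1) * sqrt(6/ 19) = 282518176361.06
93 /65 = 1.43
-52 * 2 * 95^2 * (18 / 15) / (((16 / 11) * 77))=-70395 / 7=-10056.43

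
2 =2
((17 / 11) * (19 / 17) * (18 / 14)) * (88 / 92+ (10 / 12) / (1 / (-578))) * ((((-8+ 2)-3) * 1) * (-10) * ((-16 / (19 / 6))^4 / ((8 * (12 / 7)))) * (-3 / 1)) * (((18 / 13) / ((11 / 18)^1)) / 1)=7701513952296960 / 248151761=31035499.89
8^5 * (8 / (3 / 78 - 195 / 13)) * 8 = -54525952 / 389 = -140169.54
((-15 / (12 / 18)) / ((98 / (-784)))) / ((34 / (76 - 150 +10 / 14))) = -46170 / 119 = -387.98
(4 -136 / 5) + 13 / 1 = -51 / 5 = -10.20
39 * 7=273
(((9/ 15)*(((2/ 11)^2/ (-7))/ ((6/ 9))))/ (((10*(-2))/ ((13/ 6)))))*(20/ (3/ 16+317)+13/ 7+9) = 108069/ 21492625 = 0.01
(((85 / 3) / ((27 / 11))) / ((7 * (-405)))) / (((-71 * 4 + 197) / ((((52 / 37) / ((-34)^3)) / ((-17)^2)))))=-143 / 24695324409546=-0.00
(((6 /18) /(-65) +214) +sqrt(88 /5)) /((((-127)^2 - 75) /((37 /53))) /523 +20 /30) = 58053 * sqrt(110) /6478220 +807497879 /168433720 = 4.89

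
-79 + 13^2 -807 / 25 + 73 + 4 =3368 / 25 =134.72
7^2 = 49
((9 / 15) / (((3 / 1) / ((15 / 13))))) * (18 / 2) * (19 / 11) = 513 / 143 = 3.59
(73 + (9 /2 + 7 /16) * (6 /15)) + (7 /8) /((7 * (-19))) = 7122 /95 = 74.97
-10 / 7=-1.43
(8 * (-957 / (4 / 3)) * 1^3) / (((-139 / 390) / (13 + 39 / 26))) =32471010 / 139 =233604.39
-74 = -74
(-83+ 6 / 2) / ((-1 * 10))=8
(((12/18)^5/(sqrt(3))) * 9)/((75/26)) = 832 * sqrt(3)/6075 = 0.24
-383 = -383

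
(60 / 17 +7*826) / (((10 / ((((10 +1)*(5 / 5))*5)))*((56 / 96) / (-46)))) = -298602744 / 119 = -2509266.76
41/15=2.73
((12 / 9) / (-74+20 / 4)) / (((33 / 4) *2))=-8 / 6831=-0.00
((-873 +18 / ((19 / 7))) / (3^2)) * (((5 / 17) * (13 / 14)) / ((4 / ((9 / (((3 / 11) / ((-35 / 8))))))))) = 19616025 / 20672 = 948.92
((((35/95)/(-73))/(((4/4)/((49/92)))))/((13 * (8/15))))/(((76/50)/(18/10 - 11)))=0.00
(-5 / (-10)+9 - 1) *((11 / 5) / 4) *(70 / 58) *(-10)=-6545 / 116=-56.42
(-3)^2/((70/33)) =297/70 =4.24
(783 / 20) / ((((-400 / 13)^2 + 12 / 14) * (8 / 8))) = 926289 / 22420280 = 0.04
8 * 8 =64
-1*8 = -8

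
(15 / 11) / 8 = 15 / 88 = 0.17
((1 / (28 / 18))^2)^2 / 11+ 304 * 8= 1027711393 / 422576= 2432.02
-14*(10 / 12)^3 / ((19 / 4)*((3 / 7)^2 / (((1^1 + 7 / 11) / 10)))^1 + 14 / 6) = -42875 / 40563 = -1.06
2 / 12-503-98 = -3605 / 6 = -600.83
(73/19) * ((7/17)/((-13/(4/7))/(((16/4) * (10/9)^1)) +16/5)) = -81760/99161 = -0.82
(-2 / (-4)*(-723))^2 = 522729 / 4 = 130682.25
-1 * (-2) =2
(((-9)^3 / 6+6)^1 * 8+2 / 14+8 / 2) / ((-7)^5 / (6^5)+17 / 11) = 550766304 / 368795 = 1493.42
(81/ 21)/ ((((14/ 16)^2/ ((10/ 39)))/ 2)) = 11520/ 4459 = 2.58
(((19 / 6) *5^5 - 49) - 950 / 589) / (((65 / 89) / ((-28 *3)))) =-2281688906 / 2015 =-1132351.81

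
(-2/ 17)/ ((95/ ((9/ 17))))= -18/ 27455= -0.00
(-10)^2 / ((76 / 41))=1025 / 19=53.95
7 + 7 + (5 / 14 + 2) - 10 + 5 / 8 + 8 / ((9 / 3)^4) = 32119 / 4536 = 7.08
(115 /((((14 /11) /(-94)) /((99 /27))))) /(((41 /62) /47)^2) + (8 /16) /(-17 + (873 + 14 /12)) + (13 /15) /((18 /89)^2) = -46269163061136698327 /294115929660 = -157316073.00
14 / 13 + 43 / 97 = 1917 / 1261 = 1.52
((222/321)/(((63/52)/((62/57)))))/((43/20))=0.29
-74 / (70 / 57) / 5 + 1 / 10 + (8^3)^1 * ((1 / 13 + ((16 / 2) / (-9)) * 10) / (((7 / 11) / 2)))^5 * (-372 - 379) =115421478422425568780405731469 / 18424237068004950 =6264654432984.01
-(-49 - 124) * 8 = 1384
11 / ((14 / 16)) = 12.57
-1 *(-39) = 39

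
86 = 86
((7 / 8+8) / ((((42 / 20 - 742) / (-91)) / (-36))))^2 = 1544.11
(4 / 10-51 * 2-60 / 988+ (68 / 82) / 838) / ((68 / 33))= -35587523961 / 721346210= -49.33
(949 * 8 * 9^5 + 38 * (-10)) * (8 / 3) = 3586397024 / 3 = 1195465674.67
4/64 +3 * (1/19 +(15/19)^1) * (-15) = -11501/304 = -37.83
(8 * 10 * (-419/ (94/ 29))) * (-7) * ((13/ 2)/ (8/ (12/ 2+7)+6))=143746330/ 2021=71126.34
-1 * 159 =-159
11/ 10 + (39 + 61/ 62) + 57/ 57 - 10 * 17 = -127.92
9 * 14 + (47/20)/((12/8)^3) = 17104/135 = 126.70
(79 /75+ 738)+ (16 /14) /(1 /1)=388603 /525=740.20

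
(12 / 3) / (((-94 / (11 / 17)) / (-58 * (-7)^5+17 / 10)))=-107228847 / 3995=-26840.76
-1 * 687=-687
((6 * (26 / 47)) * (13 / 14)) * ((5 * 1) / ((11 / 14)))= 10140 / 517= 19.61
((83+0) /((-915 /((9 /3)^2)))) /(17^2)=-249 /88145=-0.00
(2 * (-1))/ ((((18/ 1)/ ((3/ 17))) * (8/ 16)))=-2/ 51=-0.04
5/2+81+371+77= 531.50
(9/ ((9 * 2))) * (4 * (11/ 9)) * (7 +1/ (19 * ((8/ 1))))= 3905/ 228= 17.13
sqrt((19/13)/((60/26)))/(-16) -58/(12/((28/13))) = -406/39 -sqrt(570)/480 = -10.46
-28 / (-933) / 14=2 / 933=0.00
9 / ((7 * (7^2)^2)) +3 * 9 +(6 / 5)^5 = 1548809982 / 52521875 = 29.49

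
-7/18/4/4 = -7/288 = -0.02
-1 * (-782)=782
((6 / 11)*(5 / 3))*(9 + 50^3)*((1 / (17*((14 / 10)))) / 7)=6250450 / 9163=682.14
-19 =-19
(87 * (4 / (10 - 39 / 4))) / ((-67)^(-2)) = 6248688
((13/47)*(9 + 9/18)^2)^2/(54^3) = 22024249/5565407616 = 0.00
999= 999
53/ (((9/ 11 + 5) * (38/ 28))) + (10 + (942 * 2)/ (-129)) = 2.11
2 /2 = 1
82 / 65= 1.26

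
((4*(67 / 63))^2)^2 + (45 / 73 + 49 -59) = 365793370963 / 1149966153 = 318.09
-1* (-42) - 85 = -43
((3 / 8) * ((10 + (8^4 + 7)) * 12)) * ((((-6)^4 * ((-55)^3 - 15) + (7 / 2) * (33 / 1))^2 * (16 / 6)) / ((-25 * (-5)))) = 2295112281149833403139 / 125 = 18360898249198667225.11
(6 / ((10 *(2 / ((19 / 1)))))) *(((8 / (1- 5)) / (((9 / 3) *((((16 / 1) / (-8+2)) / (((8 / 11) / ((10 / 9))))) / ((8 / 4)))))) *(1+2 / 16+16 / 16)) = 8721 / 2200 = 3.96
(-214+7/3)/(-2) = 635/6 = 105.83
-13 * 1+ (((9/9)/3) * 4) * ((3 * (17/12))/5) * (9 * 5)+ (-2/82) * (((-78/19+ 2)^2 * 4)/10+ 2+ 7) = 558549/14801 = 37.74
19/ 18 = 1.06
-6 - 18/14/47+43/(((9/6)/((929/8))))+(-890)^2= 3140329567/3948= 795422.89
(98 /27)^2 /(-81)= -9604 /59049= -0.16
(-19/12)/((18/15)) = -95/72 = -1.32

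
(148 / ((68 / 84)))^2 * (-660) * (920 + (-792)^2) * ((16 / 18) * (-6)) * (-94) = -118105598997872640 / 17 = -6947388176345449.41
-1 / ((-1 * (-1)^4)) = 1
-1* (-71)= 71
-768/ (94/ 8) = -3072/ 47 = -65.36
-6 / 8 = -3 / 4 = -0.75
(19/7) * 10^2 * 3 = 5700/7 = 814.29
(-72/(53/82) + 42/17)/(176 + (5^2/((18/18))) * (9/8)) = -0.53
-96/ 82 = -48/ 41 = -1.17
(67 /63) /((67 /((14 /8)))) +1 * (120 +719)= 30205 /36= 839.03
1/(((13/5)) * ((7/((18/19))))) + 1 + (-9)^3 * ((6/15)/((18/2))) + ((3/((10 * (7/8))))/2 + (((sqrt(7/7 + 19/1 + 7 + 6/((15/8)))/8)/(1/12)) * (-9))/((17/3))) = -38503/1235- 81 * sqrt(755)/170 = -44.27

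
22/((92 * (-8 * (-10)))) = 11/3680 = 0.00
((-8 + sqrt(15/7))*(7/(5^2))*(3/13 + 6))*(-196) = 889056/325-15876*sqrt(105)/325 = 2235.00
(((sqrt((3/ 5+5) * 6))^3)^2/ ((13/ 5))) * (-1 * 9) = -131306.73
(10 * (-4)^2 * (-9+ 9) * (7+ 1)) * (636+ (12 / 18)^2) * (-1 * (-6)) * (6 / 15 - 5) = 0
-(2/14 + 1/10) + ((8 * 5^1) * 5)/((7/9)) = 256.90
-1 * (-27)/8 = 27/8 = 3.38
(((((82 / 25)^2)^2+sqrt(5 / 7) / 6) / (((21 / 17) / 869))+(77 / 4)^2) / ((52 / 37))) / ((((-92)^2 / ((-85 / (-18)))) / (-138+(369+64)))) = 13706020075 *sqrt(35) / 6987472128+30646115198686471 / 3199392000000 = 9590.34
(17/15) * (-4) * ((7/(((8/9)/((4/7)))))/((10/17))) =-867/25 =-34.68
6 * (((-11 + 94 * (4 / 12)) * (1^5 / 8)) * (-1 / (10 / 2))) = -61 / 20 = -3.05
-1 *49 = -49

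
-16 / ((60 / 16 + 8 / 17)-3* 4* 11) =1088 / 8689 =0.13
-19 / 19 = -1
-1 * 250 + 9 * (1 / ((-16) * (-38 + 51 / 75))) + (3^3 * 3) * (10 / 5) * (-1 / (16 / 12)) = -1848509 / 4976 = -371.48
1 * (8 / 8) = 1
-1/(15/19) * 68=-1292/15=-86.13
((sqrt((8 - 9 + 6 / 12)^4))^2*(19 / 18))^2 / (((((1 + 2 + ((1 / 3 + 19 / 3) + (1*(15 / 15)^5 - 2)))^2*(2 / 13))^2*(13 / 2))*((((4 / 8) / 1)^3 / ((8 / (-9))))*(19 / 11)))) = -0.00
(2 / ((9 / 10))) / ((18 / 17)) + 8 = 818 / 81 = 10.10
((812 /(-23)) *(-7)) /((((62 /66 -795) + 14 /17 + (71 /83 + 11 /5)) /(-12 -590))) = 398319458460 /2115610633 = 188.28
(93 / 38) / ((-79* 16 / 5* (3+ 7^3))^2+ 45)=2325 / 7268251467518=0.00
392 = 392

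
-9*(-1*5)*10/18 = 25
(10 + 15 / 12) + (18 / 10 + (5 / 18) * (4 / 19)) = 44831 / 3420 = 13.11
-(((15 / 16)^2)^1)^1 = -0.88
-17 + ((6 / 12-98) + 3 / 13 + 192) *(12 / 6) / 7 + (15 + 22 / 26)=2358 / 91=25.91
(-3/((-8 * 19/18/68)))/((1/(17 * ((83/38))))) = 647649/722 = 897.02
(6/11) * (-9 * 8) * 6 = -2592/11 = -235.64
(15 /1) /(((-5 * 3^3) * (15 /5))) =-1 /27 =-0.04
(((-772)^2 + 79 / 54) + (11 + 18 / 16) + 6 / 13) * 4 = 1673562523 / 702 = 2383992.20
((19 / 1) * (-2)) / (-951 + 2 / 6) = 57 / 1426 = 0.04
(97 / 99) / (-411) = -97 / 40689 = -0.00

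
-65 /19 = -3.42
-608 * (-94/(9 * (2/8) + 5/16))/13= 914432/533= 1715.63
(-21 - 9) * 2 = -60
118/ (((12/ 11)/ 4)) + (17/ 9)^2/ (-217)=7604693/ 17577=432.65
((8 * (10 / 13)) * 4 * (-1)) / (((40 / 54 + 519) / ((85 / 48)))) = -15300 / 182429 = -0.08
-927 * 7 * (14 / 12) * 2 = -15141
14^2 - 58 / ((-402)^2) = 15837163 / 80802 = 196.00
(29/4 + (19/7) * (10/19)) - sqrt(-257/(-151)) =243/28 - sqrt(38807)/151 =7.37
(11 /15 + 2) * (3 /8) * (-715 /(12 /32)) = -5863 /3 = -1954.33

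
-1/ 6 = -0.17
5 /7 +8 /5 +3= 186 /35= 5.31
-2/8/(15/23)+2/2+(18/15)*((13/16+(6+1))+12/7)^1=10121/840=12.05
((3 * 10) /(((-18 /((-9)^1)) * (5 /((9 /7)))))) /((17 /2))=54 /119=0.45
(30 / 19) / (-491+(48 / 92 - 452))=-690 / 411863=-0.00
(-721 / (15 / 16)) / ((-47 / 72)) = 276864 / 235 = 1178.14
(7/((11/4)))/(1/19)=532/11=48.36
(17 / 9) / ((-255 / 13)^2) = 169 / 34425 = 0.00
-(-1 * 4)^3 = 64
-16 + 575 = 559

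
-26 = -26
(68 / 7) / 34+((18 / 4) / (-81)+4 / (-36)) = 5 / 42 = 0.12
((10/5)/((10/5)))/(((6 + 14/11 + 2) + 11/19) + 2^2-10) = 209/805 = 0.26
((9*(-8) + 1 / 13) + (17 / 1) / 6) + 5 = -4999 / 78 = -64.09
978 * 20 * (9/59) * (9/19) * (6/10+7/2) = 6495876/1121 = 5794.72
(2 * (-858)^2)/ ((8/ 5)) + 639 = 920844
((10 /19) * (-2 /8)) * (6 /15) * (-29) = 29 /19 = 1.53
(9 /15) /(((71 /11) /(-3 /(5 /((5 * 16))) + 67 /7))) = -8877 /2485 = -3.57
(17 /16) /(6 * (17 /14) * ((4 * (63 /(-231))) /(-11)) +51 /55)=4235 /6576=0.64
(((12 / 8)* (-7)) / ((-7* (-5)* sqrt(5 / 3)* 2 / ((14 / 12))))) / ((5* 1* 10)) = -7* sqrt(15) / 10000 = -0.00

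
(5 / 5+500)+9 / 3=504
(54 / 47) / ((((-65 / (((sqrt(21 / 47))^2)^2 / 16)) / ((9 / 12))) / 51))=-1821771 / 215951840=-0.01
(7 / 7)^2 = 1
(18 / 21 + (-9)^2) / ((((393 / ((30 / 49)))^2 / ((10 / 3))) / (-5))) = -955000 / 288424927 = -0.00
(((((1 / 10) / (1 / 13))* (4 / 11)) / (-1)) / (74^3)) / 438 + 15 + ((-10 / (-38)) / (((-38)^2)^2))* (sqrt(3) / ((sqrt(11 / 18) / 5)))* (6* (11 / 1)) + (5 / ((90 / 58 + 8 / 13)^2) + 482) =225* sqrt(66) / 19808792 + 1622675949049330883 / 3257962465746120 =498.06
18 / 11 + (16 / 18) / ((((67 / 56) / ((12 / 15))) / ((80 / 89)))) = 2.17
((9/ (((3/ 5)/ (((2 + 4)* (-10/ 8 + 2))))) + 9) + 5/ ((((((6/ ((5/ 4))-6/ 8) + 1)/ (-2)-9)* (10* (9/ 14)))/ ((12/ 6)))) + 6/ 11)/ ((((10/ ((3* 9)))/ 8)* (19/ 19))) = 8424282/ 5071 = 1661.27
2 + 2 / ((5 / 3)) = 16 / 5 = 3.20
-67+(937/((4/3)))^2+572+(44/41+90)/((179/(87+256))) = 58070521731/117424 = 494537.08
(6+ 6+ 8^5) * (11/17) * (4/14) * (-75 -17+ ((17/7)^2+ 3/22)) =-3037755380/5831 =-520966.45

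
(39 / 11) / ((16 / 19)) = 741 / 176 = 4.21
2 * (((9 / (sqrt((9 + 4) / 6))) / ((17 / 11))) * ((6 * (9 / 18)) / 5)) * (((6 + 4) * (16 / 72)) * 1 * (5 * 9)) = 11880 * sqrt(78) / 221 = 474.76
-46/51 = -0.90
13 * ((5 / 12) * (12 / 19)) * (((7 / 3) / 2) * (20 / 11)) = 4550 / 627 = 7.26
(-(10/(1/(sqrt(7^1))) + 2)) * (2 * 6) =-120 * sqrt(7) - 24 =-341.49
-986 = -986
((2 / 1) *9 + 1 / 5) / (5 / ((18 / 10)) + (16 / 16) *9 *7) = 819 / 2960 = 0.28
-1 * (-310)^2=-96100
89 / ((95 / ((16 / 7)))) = 1424 / 665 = 2.14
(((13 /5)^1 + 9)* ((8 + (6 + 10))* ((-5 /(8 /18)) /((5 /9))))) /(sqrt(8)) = -7047* sqrt(2) /5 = -1993.19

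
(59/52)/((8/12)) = 177/104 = 1.70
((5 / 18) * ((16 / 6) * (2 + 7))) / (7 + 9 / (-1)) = -10 / 3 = -3.33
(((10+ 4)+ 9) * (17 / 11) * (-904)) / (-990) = 176732 / 5445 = 32.46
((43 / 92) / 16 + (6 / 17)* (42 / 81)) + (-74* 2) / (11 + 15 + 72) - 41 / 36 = -2988037 / 1226176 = -2.44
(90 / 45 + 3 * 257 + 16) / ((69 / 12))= 3156 / 23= 137.22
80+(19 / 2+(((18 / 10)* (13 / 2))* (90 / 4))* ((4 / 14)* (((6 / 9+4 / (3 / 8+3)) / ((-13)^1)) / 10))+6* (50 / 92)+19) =110.69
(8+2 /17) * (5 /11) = 690 /187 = 3.69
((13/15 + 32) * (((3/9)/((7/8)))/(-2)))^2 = 3888784/99225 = 39.19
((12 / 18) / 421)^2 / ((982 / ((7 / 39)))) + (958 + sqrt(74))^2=1916 * sqrt(74) + 28036179669786692 / 30545891181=934320.06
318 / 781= 0.41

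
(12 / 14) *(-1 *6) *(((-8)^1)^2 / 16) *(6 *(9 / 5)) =-7776 / 35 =-222.17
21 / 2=10.50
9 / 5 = 1.80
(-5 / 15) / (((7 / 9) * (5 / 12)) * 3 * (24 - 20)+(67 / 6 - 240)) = 6 / 4049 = 0.00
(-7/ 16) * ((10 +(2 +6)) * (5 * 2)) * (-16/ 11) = 1260/ 11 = 114.55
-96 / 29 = -3.31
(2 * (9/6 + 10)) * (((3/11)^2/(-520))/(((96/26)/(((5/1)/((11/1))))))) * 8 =-69/21296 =-0.00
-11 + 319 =308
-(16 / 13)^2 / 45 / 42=-128 / 159705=-0.00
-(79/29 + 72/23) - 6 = -7907/667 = -11.85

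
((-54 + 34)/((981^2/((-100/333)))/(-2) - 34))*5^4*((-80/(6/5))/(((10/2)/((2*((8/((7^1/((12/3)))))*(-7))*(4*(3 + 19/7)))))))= -1024000000000/6729647673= -152.16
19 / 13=1.46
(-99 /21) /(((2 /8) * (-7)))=132 /49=2.69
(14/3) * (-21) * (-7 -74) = 7938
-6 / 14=-3 / 7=-0.43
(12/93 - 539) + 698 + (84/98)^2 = 242833/1519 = 159.86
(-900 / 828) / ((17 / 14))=-350 / 391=-0.90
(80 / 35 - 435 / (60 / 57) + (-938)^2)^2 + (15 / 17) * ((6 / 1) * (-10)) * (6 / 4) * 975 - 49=10307907011672553 / 13328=773402386830.17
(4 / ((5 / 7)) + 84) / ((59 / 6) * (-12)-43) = -64 / 115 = -0.56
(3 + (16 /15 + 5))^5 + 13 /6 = 93055038977 /1518750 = 61270.81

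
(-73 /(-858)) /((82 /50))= 1825 /35178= 0.05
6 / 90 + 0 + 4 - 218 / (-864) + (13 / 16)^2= 172079 / 34560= 4.98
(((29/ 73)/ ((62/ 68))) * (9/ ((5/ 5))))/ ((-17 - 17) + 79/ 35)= -310590/ 2514193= -0.12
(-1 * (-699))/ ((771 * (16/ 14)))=1631/ 2056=0.79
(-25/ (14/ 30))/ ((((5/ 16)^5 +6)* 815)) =-78643200/ 7182116921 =-0.01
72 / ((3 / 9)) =216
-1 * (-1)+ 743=744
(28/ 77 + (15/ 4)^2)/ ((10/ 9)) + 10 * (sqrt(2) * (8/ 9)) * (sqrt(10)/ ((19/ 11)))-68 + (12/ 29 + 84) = 1760 * sqrt(5)/ 171 + 1500439/ 51040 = 52.41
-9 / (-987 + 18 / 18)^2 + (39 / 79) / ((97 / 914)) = 34654829649 / 7449937948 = 4.65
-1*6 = -6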